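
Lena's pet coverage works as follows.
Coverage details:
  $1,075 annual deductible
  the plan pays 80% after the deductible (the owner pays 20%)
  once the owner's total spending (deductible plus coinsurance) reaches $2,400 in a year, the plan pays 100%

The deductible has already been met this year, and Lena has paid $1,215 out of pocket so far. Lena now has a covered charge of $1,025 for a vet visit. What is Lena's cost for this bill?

$205

The deductible is already satisfied, so the full bill goes to coinsurance.
20% of $1,025 = $205 falls to the owner.
Year-to-date out-of-pocket becomes $1,215 + $205 = $1,420, still under the $2,400 maximum, so no cap applies.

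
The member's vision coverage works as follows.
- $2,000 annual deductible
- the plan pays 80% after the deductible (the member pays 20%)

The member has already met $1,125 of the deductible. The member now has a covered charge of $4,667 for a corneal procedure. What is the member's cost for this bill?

$1,633.40

$1,125 of the $2,000 deductible is already met, leaving $875.
After the $875 deductible portion, $4,667 − $875 = $3,792 is subject to coinsurance.
20% of $3,792 = $758.40 falls to the member.
So the member owes $875 + $758.40 = $1,633.40.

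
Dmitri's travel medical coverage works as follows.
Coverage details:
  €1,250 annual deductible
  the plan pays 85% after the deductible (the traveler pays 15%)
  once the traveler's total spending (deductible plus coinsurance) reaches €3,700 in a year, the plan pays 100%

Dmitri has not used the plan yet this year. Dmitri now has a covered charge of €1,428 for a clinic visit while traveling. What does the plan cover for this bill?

€151.30

The full €1,250 deductible is still open; €1,250 of this bill applies to it.
After the €1,250 deductible portion, €1,428 − €1,250 = €178 is subject to coinsurance.
15% of €178 = €26.70 falls to the traveler.
That puts the traveler's cost at €1,250 + €26.70 = €1,276.70 before any cap.
Year-to-date out-of-pocket becomes €0 + €1,276.70 = €1,276.70, still under the €3,700 maximum, so no cap applies.
The plan picks up €1,428 − €1,276.70 = €151.30.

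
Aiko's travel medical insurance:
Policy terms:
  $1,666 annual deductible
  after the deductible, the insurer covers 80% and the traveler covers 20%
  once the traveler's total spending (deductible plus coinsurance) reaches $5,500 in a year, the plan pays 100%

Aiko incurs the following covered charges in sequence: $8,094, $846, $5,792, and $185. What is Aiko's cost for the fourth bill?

Claim 1 ($8,094): $1,666 to deductible, leaving $6,428; traveler's 20% is $1,285.60. Traveler pays $2,951.60; OOP now $2,951.60.
Claim 2 ($846): deductible already satisfied, so traveler's share is 20% × $846 = $169.20. Cost to traveler: $169.20. OOP to date $3,120.80.
Claim 3 ($5,792): deductible met; 20% of $5,792 = $1,158.40. Cost to traveler: $1,158.40. OOP to date $4,279.20.
Claim 4 ($185): 20% coinsurance on $185 = $37. Traveler pays $37; OOP now $4,316.20.

$37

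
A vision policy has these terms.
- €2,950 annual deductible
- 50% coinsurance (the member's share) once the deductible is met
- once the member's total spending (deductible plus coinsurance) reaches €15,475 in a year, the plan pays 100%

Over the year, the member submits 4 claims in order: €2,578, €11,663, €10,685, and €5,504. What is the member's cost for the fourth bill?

€1,537

Claim 1 (€2,578): entire amount goes to the deductible. Member pays €2,578; OOP now €2,578.
Claim 2 (€11,663): €372 to deductible, leaving €11,291; coinsurance €11,291 × 50% = €5,645.50. Cost to member: €6,017.50. OOP to date €8,595.50.
Claim 3 (€10,685): deductible met; 50% of €10,685 = €5,342.50. Member owes €5,342.50 (running OOP €13,938).
Claim 4 (€5,504): deductible already satisfied, so member's share is 50% × €5,504 = €2,752. That would push OOP to €16,690, over the €15,475 cap, so member pays €15,475 − €13,938 = €1,537.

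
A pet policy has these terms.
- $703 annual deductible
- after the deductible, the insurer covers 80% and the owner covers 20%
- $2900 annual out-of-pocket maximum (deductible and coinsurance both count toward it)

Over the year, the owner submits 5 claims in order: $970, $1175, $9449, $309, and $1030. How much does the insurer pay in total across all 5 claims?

#1 ($970): $703 finishes the deductible; $267 goes to coinsurance; owner's 20% is $53.40. Owner pays $756.40; OOP now $756.40. Insurer: $970 − $756.40 = $213.60.
#2 ($1175): deductible already satisfied, so owner's share is 20% × $1175 = $235. Cost to owner: $235. OOP to date $991.40. Insurer: $1175 − $235 = $940.
#3 ($9449): deductible met; 20% of $9449 = $1889.80. Owner owes $1889.80 (running OOP $2881.20). Insurer: $9449 − $1889.80 = $7559.20.
#4 ($309): deductible already satisfied, so owner's share is 20% × $309 = $61.80. That would push OOP to $2943, over the $2900 cap, so owner pays $2900 − $2881.20 = $18.80. Insurer: $309 − $18.80 = $290.20.
#5 ($1030): 20% coinsurance on $1030 = $206. Adding that to $2900 gives $3106, past the $2900 cap; owner pays only $2900 − $2900 = $0. Plan pays $1030 − $0 = $1030.
Insurer total: $213.60 + $940 + $7559.20 + $290.20 + $1030 = $10033.

$10033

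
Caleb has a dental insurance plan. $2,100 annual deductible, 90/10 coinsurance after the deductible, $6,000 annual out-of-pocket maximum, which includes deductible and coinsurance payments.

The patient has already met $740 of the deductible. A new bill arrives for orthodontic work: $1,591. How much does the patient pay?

$1,383.10

$740 of the $2,100 deductible is already met, leaving $1,360.
The remaining $231 (= $1,591 − $1,360) moves to coinsurance.
Coinsurance: $231 × 10% = $23.10.
So the patient owes $1,360 + $23.10 = $1,383.10 before any cap.
Year-to-date out-of-pocket becomes $740 + $1,383.10 = $2,123.10, still under the $6,000 maximum, so no cap applies.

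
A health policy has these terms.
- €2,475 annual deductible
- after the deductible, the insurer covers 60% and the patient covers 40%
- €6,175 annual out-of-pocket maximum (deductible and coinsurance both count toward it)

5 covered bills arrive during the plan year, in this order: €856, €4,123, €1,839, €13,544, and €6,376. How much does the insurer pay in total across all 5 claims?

Claim 1 (€856): entire amount goes to the deductible. Patient owes €856 (running OOP €856). Insurer: €856 − €856 = €0.
Claim 2 (€4,123): deductible takes €1,619, €2,504 remains; coinsurance €2,504 × 40% = €1,001.60. Patient pays €2,620.60; OOP now €3,476.60. Plan pays €4,123 − €2,620.60 = €1,502.40.
Claim 3 (€1,839): 40% coinsurance on €1,839 = €735.60. Cost to patient: €735.60. OOP to date €4,212.20. Insurer: €1,839 − €735.60 = €1,103.40.
Claim 4 (€13,544): deductible already satisfied, so patient's share is 40% × €13,544 = €5,417.60. That would push OOP to €9,629.80, over the €6,175 cap, so patient pays €6,175 − €4,212.20 = €1,962.80. Insurer: €13,544 − €1,962.80 = €11,581.20.
Claim 5 (€6,376): deductible already satisfied, so patient's share is 40% × €6,376 = €2,550.40. OOP would hit €8,725.40 > €6,175, so the cap limits the patient to €6,175 − €6,175 = €0. Insurer: €6,376 − €0 = €6,376.
Insurer total = bills − patient's total = €26,738 − €6,175 = €20,563.

€20,563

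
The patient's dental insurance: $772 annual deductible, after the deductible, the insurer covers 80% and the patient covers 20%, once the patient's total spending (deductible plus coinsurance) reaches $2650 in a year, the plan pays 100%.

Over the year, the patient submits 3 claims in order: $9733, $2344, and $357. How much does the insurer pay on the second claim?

$2258.20

Claim 1 ($9733): $772 to deductible, leaving $8961; 20% of $8961 = $1792.20. Patient owes $2564.20 (running OOP $2564.20). Plan pays $9733 − $2564.20 = $7168.80.
Claim 2 ($2344): deductible already satisfied, so patient's share is 20% × $2344 = $468.80. OOP would hit $3033 > $2650, so the cap limits the patient to $2650 − $2564.20 = $85.80. Insurer: $2344 − $85.80 = $2258.20.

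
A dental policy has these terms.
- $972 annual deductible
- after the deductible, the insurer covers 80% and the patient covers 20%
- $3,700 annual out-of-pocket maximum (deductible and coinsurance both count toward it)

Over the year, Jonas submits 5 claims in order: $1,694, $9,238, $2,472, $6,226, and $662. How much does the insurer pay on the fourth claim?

$5,984.40

#1 ($1,694): $972 finishes the deductible; $722 goes to coinsurance; patient's 20% is $144.40. Patient owes $1,116.40 (running OOP $1,116.40). Plan pays $1,694 − $1,116.40 = $577.60.
#2 ($9,238): deductible already satisfied, so patient's share is 20% × $9,238 = $1,847.60. Cost to patient: $1,847.60. OOP to date $2,964. Plan pays $9,238 − $1,847.60 = $7,390.40.
#3 ($2,472): deductible already satisfied, so patient's share is 20% × $2,472 = $494.40. Patient pays $494.40; OOP now $3,458.40. Insurer: $2,472 − $494.40 = $1,977.60.
#4 ($6,226): deductible already satisfied, so patient's share is 20% × $6,226 = $1,245.20. That would push OOP to $4,703.60, over the $3,700 cap, so patient pays $3,700 − $3,458.40 = $241.60. Insurer: $6,226 − $241.60 = $5,984.40.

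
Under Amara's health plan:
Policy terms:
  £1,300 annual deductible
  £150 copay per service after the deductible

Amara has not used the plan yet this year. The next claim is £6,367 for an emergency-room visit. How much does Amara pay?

Deductible not yet touched, so the first £1,300 of the bill goes to the deductible.
After the £1,300 deductible portion, £6,367 − £1,300 = £5,067 is subject to the copay.
Copay on this service: £150.
So the patient owes £1,300 + £150 = £1,450.

£1,450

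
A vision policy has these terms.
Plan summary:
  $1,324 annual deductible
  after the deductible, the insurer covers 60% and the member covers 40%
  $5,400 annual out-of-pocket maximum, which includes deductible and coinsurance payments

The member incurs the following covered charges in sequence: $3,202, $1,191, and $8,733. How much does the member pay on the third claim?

$2,848.40

Bill 1, $3,202: $1,324 finishes the deductible; $1,878 goes to coinsurance; 40% of $1,878 = $751.20. Member pays $2,075.20; OOP now $2,075.20.
Bill 2, $1,191: deductible already satisfied, so member's share is 40% × $1,191 = $476.40. Cost to member: $476.40. OOP to date $2,551.60.
Bill 3, $8,733: 40% coinsurance on $8,733 = $3,493.20. Adding that to $2,551.60 gives $6,044.80, past the $5,400 cap; member pays only $5,400 − $2,551.60 = $2,848.40.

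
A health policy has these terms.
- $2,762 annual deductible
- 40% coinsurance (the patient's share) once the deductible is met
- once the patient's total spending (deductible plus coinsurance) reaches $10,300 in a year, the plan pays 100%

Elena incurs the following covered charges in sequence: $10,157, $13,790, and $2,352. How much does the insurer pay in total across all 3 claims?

$15,999

#1 ($10,157): $2,762 to deductible, leaving $7,395; patient's 40% is $2,958. Cost to patient: $5,720. OOP to date $5,720. Plan pays $10,157 − $5,720 = $4,437.
#2 ($13,790): deductible met; 40% of $13,790 = $5,516. That would push OOP to $11,236, over the $10,300 cap, so patient pays $10,300 − $5,720 = $4,580. Insurer: $13,790 − $4,580 = $9,210.
#3 ($2,352): deductible already satisfied, so patient's share is 40% × $2,352 = $940.80. That would push OOP to $11,240.80, over the $10,300 cap, so patient pays $10,300 − $10,300 = $0. Plan pays $2,352 − $0 = $2,352.
Insurer total = bills − patient's total = $26,299 − $10,300 = $15,999.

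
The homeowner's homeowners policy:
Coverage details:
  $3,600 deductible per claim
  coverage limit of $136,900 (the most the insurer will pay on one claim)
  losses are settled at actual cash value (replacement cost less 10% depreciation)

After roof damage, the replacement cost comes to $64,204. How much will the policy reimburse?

$54,183.60

At 10% depreciation, ACV = $64,204 − $6,420.40 = $57,783.60.
After the deductible, $57,783.60 − $3,600 = $54,183.60 remains.
$54,183.60 ≤ $136,900, so the limit doesn't bind; insurer pays $54,183.60.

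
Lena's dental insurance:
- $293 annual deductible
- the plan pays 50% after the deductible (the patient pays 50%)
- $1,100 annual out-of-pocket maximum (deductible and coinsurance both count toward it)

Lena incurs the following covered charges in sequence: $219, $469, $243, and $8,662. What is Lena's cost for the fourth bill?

$488

Claim 1 — $219: entire amount goes to the deductible. Patient pays $219; OOP now $219.
Claim 2 — $469: deductible takes $74, $395 remains; patient's 50% is $197.50. Patient owes $271.50 (running OOP $490.50).
Claim 3 — $243: deductible already satisfied, so patient's share is 50% × $243 = $121.50. Patient owes $121.50 (running OOP $612).
Claim 4 — $8,662: deductible already satisfied, so patient's share is 50% × $8,662 = $4,331. That would push OOP to $4,943, over the $1,100 cap, so patient pays $1,100 − $612 = $488.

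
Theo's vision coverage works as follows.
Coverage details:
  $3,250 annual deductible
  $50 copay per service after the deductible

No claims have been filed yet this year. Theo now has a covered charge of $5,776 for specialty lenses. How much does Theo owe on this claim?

$3,300

Deductible not yet touched, so the first $3,250 of the bill goes to the deductible.
After the $3,250 deductible portion, $5,776 − $3,250 = $2,526 is subject to the copay.
Copay on this service: $50.
That puts the member's cost at $3,250 + $50 = $3,300.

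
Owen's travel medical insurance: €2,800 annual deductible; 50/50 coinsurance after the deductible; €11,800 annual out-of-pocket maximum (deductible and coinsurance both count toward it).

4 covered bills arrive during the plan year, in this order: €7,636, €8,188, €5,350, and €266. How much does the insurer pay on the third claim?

€2,862

#1 (€7,636): €2,800 finishes the deductible; €4,836 goes to coinsurance; 50% of €4,836 = €2,418. Traveler pays €5,218; OOP now €5,218. Insurer: €7,636 − €5,218 = €2,418.
#2 (€8,188): 50% coinsurance on €8,188 = €4,094. Traveler pays €4,094; OOP now €9,312. Plan pays €8,188 − €4,094 = €4,094.
#3 (€5,350): deductible met; 50% of €5,350 = €2,675. Adding that to €9,312 gives €11,987, past the €11,800 cap; traveler pays only €11,800 − €9,312 = €2,488. Insurer: €5,350 − €2,488 = €2,862.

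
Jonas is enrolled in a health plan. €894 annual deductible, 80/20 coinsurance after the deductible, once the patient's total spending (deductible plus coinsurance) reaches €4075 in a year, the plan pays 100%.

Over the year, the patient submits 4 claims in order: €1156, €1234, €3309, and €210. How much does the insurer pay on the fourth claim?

€168

Bill 1, €1156: €894 to deductible, leaving €262; 20% of €262 = €52.40. Patient pays €946.40; OOP now €946.40. Plan pays €1156 − €946.40 = €209.60.
Bill 2, €1234: deductible met; 20% of €1234 = €246.80. Patient owes €246.80 (running OOP €1193.20). Insurer: €1234 − €246.80 = €987.20.
Bill 3, €3309: deductible met; 20% of €3309 = €661.80. Cost to patient: €661.80. OOP to date €1855. Insurer: €3309 − €661.80 = €2647.20.
Bill 4, €210: deductible already satisfied, so patient's share is 20% × €210 = €42. Patient pays €42; OOP now €1897. Plan pays €210 − €42 = €168.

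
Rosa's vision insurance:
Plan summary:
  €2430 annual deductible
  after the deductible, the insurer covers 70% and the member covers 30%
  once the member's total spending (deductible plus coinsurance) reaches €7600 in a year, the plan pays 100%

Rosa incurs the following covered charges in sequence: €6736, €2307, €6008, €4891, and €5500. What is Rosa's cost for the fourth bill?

€1383.70

Bill 1, €6736: €2430 to deductible, leaving €4306; coinsurance €4306 × 30% = €1291.80. Cost to member: €3721.80. OOP to date €3721.80.
Bill 2, €2307: 30% coinsurance on €2307 = €692.10. Member owes €692.10 (running OOP €4413.90).
Bill 3, €6008: 30% coinsurance on €6008 = €1802.40. Cost to member: €1802.40. OOP to date €6216.30.
Bill 4, €4891: deductible met; 30% of €4891 = €1467.30. Adding that to €6216.30 gives €7683.60, past the €7600 cap; member pays only €7600 − €6216.30 = €1383.70.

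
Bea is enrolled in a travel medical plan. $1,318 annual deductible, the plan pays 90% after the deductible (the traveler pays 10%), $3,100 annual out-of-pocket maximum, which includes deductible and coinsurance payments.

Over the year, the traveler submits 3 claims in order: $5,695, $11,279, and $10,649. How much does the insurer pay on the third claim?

#1 ($5,695): $1,318 to deductible, leaving $4,377; coinsurance $4,377 × 10% = $437.70. Traveler pays $1,755.70; OOP now $1,755.70. Insurer: $5,695 − $1,755.70 = $3,939.30.
#2 ($11,279): 10% coinsurance on $11,279 = $1,127.90. Cost to traveler: $1,127.90. OOP to date $2,883.60. Plan pays $11,279 − $1,127.90 = $10,151.10.
#3 ($10,649): deductible met; 10% of $10,649 = $1,064.90. Adding that to $2,883.60 gives $3,948.50, past the $3,100 cap; traveler pays only $3,100 − $2,883.60 = $216.40. Plan pays $10,649 − $216.40 = $10,432.60.

$10,432.60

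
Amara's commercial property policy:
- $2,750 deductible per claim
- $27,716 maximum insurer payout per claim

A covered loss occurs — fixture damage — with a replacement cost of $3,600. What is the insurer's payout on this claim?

$850

After the deductible, $3,600 − $2,750 = $850 remains.
$850 is within the $27,716 limit, so the insurer pays $850.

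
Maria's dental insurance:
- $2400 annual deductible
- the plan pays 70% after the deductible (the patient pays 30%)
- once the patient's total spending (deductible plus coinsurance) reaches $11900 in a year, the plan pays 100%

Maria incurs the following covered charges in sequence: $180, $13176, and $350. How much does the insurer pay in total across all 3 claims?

Bill 1, $180: all of it applies to the deductible. Patient pays $180; OOP now $180. Plan pays $180 − $180 = $0.
Bill 2, $13176: deductible takes $2220, $10956 remains; patient's 30% is $3286.80. Cost to patient: $5506.80. OOP to date $5686.80. Plan pays $13176 − $5506.80 = $7669.20.
Bill 3, $350: deductible met; 30% of $350 = $105. Patient pays $105; OOP now $5791.80. Plan pays $350 − $105 = $245.
Insurer total: $0 + $7669.20 + $245 = $7914.20.

$7914.20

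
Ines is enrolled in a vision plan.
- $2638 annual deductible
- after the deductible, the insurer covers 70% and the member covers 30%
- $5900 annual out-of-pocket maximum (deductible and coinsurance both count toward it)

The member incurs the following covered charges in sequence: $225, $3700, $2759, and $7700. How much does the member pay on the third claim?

$827.70

Bill 1, $225: fully absorbed by the deductible. Cost to member: $225. OOP to date $225.
Bill 2, $3700: $2413 finishes the deductible; $1287 goes to coinsurance; 30% of $1287 = $386.10. Member pays $2799.10; OOP now $3024.10.
Bill 3, $2759: 30% coinsurance on $2759 = $827.70. Member pays $827.70; OOP now $3851.80.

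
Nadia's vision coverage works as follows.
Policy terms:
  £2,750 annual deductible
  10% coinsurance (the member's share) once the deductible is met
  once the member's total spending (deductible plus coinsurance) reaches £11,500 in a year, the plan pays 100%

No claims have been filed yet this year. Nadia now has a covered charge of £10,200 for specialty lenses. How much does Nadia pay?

£3,495

The full £2,750 deductible is still open; £2,750 of this bill applies to it.
That leaves £10,200 − £2,750 = £7,450 for coinsurance.
10% of £7,450 = £745 falls to the member.
So the member owes £2,750 + £745 = £3,495 before any cap.
Total out-of-pocket so far would be £0 + £3,495 = £3,495, below the £11,500 cap — no reduction.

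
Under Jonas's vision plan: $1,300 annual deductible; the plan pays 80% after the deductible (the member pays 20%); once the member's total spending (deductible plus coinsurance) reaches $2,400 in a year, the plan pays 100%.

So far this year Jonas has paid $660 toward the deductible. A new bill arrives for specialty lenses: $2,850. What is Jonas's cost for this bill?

$1,082

Remaining deductible: $1,300 − $660 = $640.
That leaves $2,850 − $640 = $2,210 for coinsurance.
Member's 20% share of $2,210 is $442.
Member responsibility before any cap: $640 + $442 = $1,082.
Cumulative spending $660 + $1,082 = $1,742 stays under the $2,400 maximum.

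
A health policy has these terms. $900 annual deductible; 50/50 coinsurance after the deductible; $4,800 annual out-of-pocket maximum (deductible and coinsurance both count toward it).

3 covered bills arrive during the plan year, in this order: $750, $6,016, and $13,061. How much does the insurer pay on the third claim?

Claim 1 — $750: fully absorbed by the deductible. Cost to patient: $750. OOP to date $750. Insurer: $750 − $750 = $0.
Claim 2 — $6,016: $150 to deductible, leaving $5,866; 50% of $5,866 = $2,933. Patient owes $3,083 (running OOP $3,833). Insurer: $6,016 − $3,083 = $2,933.
Claim 3 — $13,061: 50% coinsurance on $13,061 = $6,530.50. Adding that to $3,833 gives $10,363.50, past the $4,800 cap; patient pays only $4,800 − $3,833 = $967. Insurer: $13,061 − $967 = $12,094.

$12,094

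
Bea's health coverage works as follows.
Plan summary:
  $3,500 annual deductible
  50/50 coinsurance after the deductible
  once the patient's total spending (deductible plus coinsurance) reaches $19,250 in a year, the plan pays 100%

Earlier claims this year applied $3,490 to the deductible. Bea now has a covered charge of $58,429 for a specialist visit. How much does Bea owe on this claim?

Remaining deductible: $3,500 − $3,490 = $10.
The remaining $58,419 (= $58,429 − $10) moves to coinsurance.
50% of $58,419 = $29,209.50 falls to the patient.
Patient responsibility before any cap: $10 + $29,209.50 = $29,219.50.
Adding $29,219.50 to the $3,490 already spent would give $32,709.50, which exceeds the $19,250 cap; the patient pays just $19,250 − $3,490 = $15,760.

$15,760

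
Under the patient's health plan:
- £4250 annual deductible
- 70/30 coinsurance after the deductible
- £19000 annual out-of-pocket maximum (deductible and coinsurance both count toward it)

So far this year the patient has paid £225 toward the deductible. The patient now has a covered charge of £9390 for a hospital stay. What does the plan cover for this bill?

Remaining deductible: £4250 − £225 = £4025.
The remaining £5365 (= £9390 − £4025) moves to coinsurance.
Patient's 30% share of £5365 is £1609.50.
That puts the patient's cost at £4025 + £1609.50 = £5634.50 before any cap.
Total out-of-pocket so far would be £225 + £5634.50 = £5859.50, below the £19000 cap — no reduction.
The insurer covers the remainder: £9390 − £5634.50 = £3755.50.

£3755.50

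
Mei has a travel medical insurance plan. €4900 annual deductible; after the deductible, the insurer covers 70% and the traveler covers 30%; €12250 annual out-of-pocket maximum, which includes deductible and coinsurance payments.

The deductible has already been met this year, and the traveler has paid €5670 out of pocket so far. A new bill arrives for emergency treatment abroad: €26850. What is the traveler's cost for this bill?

The deductible is already satisfied, so the full bill goes to coinsurance.
30% of €26850 = €8055 falls to the traveler.
Adding €8055 to the €5670 already spent would give €13725, which exceeds the €12250 cap; the traveler pays just €12250 − €5670 = €6580.

€6580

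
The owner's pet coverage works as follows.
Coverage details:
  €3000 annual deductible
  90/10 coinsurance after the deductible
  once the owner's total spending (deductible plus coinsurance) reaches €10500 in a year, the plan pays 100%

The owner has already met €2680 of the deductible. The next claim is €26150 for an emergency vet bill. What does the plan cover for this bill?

Remaining deductible: €3000 − €2680 = €320.
The remaining €25830 (= €26150 − €320) moves to coinsurance.
Coinsurance: €25830 × 10% = €2583.
That puts the owner's cost at €320 + €2583 = €2903 before any cap.
Cumulative spending €2680 + €2903 = €5583 stays under the €10500 maximum.
The plan picks up €26150 − €2903 = €23247.

€23247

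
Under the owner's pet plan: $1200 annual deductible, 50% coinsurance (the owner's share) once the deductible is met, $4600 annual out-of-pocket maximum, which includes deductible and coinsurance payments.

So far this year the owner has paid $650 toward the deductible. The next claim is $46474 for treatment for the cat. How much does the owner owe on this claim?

Deductible still to meet: $1200 − $650 = $550.
After the $550 deductible portion, $46474 − $550 = $45924 is subject to coinsurance.
Owner's 50% share of $45924 is $22962.
That puts the owner's cost at $550 + $22962 = $23512 before any cap.
Year-to-date out-of-pocket would reach $650 + $23512 = $24162, above the $4600 maximum, so the owner pays only $4600 − $650 = $3950.

$3950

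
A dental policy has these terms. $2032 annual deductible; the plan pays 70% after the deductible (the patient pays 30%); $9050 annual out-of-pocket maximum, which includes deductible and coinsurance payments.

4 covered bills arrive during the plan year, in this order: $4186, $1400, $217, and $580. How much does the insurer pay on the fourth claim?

Claim 1 ($4186): $2032 to deductible, leaving $2154; 30% of $2154 = $646.20. Patient pays $2678.20; OOP now $2678.20. Insurer: $4186 − $2678.20 = $1507.80.
Claim 2 ($1400): deductible already satisfied, so patient's share is 30% × $1400 = $420. Cost to patient: $420. OOP to date $3098.20. Insurer: $1400 − $420 = $980.
Claim 3 ($217): deductible already satisfied, so patient's share is 30% × $217 = $65.10. Patient pays $65.10; OOP now $3163.30. Insurer: $217 − $65.10 = $151.90.
Claim 4 ($580): deductible already satisfied, so patient's share is 30% × $580 = $174. Cost to patient: $174. OOP to date $3337.30. Insurer: $580 − $174 = $406.

$406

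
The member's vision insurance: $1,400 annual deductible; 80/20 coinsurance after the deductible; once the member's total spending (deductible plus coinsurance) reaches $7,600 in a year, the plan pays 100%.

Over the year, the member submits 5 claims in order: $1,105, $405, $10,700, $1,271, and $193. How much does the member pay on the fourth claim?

Claim 1 ($1,105): all of it applies to the deductible. Member pays $1,105; OOP now $1,105.
Claim 2 ($405): $295 to deductible, leaving $110; 20% of $110 = $22. Member pays $317; OOP now $1,422.
Claim 3 ($10,700): deductible met; 20% of $10,700 = $2,140. Member pays $2,140; OOP now $3,562.
Claim 4 ($1,271): deductible met; 20% of $1,271 = $254.20. Member pays $254.20; OOP now $3,816.20.

$254.20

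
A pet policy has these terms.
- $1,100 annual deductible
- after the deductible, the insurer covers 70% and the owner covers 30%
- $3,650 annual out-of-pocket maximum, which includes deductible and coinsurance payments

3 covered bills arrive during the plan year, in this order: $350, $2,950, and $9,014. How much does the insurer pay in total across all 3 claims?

$8,664

Claim 1 — $350: entire amount goes to the deductible. Owner pays $350; OOP now $350. Plan pays $350 − $350 = $0.
Claim 2 — $2,950: deductible takes $750, $2,200 remains; owner's 30% is $660. Owner owes $1,410 (running OOP $1,760). Insurer: $2,950 − $1,410 = $1,540.
Claim 3 — $9,014: 30% coinsurance on $9,014 = $2,704.20. That would push OOP to $4,464.20, over the $3,650 cap, so owner pays $3,650 − $1,760 = $1,890. Plan pays $9,014 − $1,890 = $7,124.
Insurer total = bills − owner's total = $12,314 − $3,650 = $8,664.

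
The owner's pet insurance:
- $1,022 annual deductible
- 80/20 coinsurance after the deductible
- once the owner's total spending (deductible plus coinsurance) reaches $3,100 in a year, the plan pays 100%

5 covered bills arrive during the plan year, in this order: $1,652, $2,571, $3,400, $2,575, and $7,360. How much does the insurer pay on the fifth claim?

$7,117.20

Claim 1 ($1,652): $1,022 finishes the deductible; $630 goes to coinsurance; coinsurance $630 × 20% = $126. Cost to owner: $1,148. OOP to date $1,148. Insurer: $1,652 − $1,148 = $504.
Claim 2 ($2,571): 20% coinsurance on $2,571 = $514.20. Owner owes $514.20 (running OOP $1,662.20). Plan pays $2,571 − $514.20 = $2,056.80.
Claim 3 ($3,400): deductible already satisfied, so owner's share is 20% × $3,400 = $680. Cost to owner: $680. OOP to date $2,342.20. Insurer: $3,400 − $680 = $2,720.
Claim 4 ($2,575): 20% coinsurance on $2,575 = $515. Owner pays $515; OOP now $2,857.20. Plan pays $2,575 − $515 = $2,060.
Claim 5 ($7,360): 20% coinsurance on $7,360 = $1,472. That would push OOP to $4,329.20, over the $3,100 cap, so owner pays $3,100 − $2,857.20 = $242.80. Insurer: $7,360 − $242.80 = $7,117.20.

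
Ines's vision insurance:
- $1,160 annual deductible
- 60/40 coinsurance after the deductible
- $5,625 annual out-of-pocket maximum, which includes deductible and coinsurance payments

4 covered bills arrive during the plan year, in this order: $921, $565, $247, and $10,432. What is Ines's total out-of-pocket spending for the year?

$5,562

Claim 1 — $921: all of it applies to the deductible. Cost to member: $921. OOP to date $921.
Claim 2 — $565: $239 to deductible, leaving $326; coinsurance $326 × 40% = $130.40. Member pays $369.40; OOP now $1,290.40.
Claim 3 — $247: 40% coinsurance on $247 = $98.80. Cost to member: $98.80. OOP to date $1,389.20.
Claim 4 — $10,432: deductible already satisfied, so member's share is 40% × $10,432 = $4,172.80. Member pays $4,172.80; OOP now $5,562.
Total paid by the member: $921 + $369.40 + $98.80 + $4,172.80 = $5,562.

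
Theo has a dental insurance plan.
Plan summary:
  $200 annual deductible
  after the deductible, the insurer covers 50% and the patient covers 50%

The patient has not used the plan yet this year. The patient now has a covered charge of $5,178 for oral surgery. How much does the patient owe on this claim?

$2,689

Deductible not yet touched, so the first $200 of the bill goes to the deductible.
That leaves $5,178 − $200 = $4,978 for coinsurance.
50% of $4,978 = $2,489 falls to the patient.
Patient responsibility: $200 + $2,489 = $2,689.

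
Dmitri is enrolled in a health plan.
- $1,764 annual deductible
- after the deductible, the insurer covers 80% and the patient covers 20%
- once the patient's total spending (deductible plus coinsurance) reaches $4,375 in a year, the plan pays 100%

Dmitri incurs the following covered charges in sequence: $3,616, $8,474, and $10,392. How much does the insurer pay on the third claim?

Claim 1 ($3,616): deductible takes $1,764, $1,852 remains; coinsurance $1,852 × 20% = $370.40. Cost to patient: $2,134.40. OOP to date $2,134.40. Insurer: $3,616 − $2,134.40 = $1,481.60.
Claim 2 ($8,474): 20% coinsurance on $8,474 = $1,694.80. Patient pays $1,694.80; OOP now $3,829.20. Insurer: $8,474 − $1,694.80 = $6,779.20.
Claim 3 ($10,392): deductible met; 20% of $10,392 = $2,078.40. OOP would hit $5,907.60 > $4,375, so the cap limits the patient to $4,375 − $3,829.20 = $545.80. Plan pays $10,392 − $545.80 = $9,846.20.

$9,846.20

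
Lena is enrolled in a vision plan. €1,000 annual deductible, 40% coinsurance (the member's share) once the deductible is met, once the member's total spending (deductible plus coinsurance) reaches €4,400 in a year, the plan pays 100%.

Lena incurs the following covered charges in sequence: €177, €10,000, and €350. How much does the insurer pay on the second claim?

€5,777

Claim 1 (€177): all of it applies to the deductible. Member owes €177 (running OOP €177). Plan pays €177 − €177 = €0.
Claim 2 (€10,000): deductible takes €823, €9,177 remains; member's 40% is €3,670.80. Deductible plus coinsurance: €823 + €3,670.80 = €4,493.80. Adding that to €177 gives €4,670.80, past the €4,400 cap; member pays only €4,400 − €177 = €4,223. Insurer: €10,000 − €4,223 = €5,777.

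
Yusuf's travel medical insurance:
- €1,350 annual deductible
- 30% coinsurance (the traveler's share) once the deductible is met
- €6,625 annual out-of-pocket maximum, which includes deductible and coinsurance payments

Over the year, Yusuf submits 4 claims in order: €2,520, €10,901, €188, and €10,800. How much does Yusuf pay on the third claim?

Claim 1 — €2,520: deductible takes €1,350, €1,170 remains; traveler's 30% is €351. Traveler pays €1,701; OOP now €1,701.
Claim 2 — €10,901: 30% coinsurance on €10,901 = €3,270.30. Traveler owes €3,270.30 (running OOP €4,971.30).
Claim 3 — €188: 30% coinsurance on €188 = €56.40. Traveler pays €56.40; OOP now €5,027.70.

€56.40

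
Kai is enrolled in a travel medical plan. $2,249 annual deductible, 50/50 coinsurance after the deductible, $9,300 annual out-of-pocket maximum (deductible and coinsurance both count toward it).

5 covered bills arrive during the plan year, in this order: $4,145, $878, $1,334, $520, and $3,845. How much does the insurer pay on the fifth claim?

Claim 1 — $4,145: $2,249 to deductible, leaving $1,896; traveler's 50% is $948. Cost to traveler: $3,197. OOP to date $3,197. Insurer: $4,145 − $3,197 = $948.
Claim 2 — $878: deductible already satisfied, so traveler's share is 50% × $878 = $439. Traveler pays $439; OOP now $3,636. Insurer: $878 − $439 = $439.
Claim 3 — $1,334: deductible met; 50% of $1,334 = $667. Cost to traveler: $667. OOP to date $4,303. Insurer: $1,334 − $667 = $667.
Claim 4 — $520: deductible already satisfied, so traveler's share is 50% × $520 = $260. Cost to traveler: $260. OOP to date $4,563. Plan pays $520 − $260 = $260.
Claim 5 — $3,845: deductible met; 50% of $3,845 = $1,922.50. Cost to traveler: $1,922.50. OOP to date $6,485.50. Insurer: $3,845 − $1,922.50 = $1,922.50.

$1,922.50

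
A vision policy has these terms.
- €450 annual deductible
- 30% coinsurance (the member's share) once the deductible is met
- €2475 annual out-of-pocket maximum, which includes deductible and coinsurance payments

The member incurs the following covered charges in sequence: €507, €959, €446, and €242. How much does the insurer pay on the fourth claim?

€169.40

Claim 1 (€507): deductible takes €450, €57 remains; member's 30% is €17.10. Cost to member: €467.10. OOP to date €467.10. Plan pays €507 − €467.10 = €39.90.
Claim 2 (€959): deductible already satisfied, so member's share is 30% × €959 = €287.70. Member pays €287.70; OOP now €754.80. Insurer: €959 − €287.70 = €671.30.
Claim 3 (€446): 30% coinsurance on €446 = €133.80. Cost to member: €133.80. OOP to date €888.60. Plan pays €446 − €133.80 = €312.20.
Claim 4 (€242): deductible already satisfied, so member's share is 30% × €242 = €72.60. Member pays €72.60; OOP now €961.20. Plan pays €242 − €72.60 = €169.40.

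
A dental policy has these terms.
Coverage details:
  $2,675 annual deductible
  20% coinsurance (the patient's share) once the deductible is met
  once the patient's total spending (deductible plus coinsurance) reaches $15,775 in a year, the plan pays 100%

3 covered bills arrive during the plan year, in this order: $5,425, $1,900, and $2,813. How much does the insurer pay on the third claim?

$2,250.40

Bill 1, $5,425: deductible takes $2,675, $2,750 remains; coinsurance $2,750 × 20% = $550. Patient owes $3,225 (running OOP $3,225). Insurer: $5,425 − $3,225 = $2,200.
Bill 2, $1,900: 20% coinsurance on $1,900 = $380. Patient pays $380; OOP now $3,605. Insurer: $1,900 − $380 = $1,520.
Bill 3, $2,813: 20% coinsurance on $2,813 = $562.60. Patient owes $562.60 (running OOP $4,167.60). Insurer: $2,813 − $562.60 = $2,250.40.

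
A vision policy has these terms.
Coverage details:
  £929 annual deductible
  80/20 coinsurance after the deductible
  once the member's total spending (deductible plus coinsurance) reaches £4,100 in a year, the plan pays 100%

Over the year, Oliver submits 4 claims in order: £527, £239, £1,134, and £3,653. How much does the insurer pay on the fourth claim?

Bill 1, £527: fully absorbed by the deductible. Cost to member: £527. OOP to date £527. Plan pays £527 − £527 = £0.
Bill 2, £239: all of it applies to the deductible. Member pays £239; OOP now £766. Plan pays £239 − £239 = £0.
Bill 3, £1,134: deductible takes £163, £971 remains; coinsurance £971 × 20% = £194.20. Member pays £357.20; OOP now £1,123.20. Plan pays £1,134 − £357.20 = £776.80.
Bill 4, £3,653: 20% coinsurance on £3,653 = £730.60. Cost to member: £730.60. OOP to date £1,853.80. Insurer: £3,653 − £730.60 = £2,922.40.

£2,922.40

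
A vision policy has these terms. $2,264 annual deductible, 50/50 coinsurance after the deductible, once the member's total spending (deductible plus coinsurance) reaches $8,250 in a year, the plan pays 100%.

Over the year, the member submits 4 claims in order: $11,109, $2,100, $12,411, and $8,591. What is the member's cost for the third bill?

$513.50

Bill 1, $11,109: $2,264 to deductible, leaving $8,845; 50% of $8,845 = $4,422.50. Member owes $6,686.50 (running OOP $6,686.50).
Bill 2, $2,100: deductible met; 50% of $2,100 = $1,050. Member owes $1,050 (running OOP $7,736.50).
Bill 3, $12,411: 50% coinsurance on $12,411 = $6,205.50. That would push OOP to $13,942, over the $8,250 cap, so member pays $8,250 − $7,736.50 = $513.50.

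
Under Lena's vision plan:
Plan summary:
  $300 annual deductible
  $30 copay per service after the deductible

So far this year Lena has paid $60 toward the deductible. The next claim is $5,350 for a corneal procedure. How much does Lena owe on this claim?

$270

Deductible still to meet: $300 − $60 = $240.
After the $240 deductible portion, $5,350 − $240 = $5,110 is subject to the copay.
Copay on this service: $30.
Member responsibility: $240 + $30 = $270.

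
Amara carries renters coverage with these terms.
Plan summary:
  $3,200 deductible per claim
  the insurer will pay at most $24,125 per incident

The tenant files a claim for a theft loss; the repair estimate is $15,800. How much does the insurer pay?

Less the $3,200 deductible: $15,800 − $3,200 = $12,600.
$12,600 is within the $24,125 limit, so the insurer pays $12,600.

$12,600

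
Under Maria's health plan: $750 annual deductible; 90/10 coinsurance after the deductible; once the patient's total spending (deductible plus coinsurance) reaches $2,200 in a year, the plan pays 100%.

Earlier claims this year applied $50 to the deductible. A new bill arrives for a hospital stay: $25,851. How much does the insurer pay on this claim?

$50 of the $750 deductible is already met, leaving $700.
That leaves $25,851 − $700 = $25,151 for coinsurance.
Coinsurance: $25,151 × 10% = $2,515.10.
That puts the patient's cost at $700 + $2,515.10 = $3,215.10 before any cap.
Adding $3,215.10 to the $50 already spent would give $3,265.10, which exceeds the $2,200 cap; the patient pays just $2,200 − $50 = $2,150.
Insurer pays the balance: $25,851 − $2,150 = $23,701.

$23,701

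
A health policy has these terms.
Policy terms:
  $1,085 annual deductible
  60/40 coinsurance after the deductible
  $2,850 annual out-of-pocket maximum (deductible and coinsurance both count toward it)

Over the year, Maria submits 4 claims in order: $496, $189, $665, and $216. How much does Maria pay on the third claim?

$506

Bill 1, $496: entire amount goes to the deductible. Patient pays $496; OOP now $496.
Bill 2, $189: fully absorbed by the deductible. Patient owes $189 (running OOP $685).
Bill 3, $665: deductible takes $400, $265 remains; patient's 40% is $106. Patient pays $506; OOP now $1,191.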